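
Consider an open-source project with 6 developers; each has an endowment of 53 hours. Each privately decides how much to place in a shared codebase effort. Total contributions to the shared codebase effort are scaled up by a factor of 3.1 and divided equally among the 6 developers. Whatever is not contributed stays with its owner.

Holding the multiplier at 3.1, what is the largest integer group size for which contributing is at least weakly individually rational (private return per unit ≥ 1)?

3

Private return per unit is 3.1/(group size), which is ≥ 1 whenever the group size is ≤ 3.1.
The largest such integer is 3.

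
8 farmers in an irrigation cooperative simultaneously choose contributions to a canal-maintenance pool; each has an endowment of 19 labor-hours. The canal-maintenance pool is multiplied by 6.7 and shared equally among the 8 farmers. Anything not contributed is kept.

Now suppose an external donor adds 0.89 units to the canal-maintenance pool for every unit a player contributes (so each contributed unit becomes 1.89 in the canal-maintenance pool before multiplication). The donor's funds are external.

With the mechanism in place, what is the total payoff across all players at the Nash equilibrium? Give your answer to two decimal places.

1924.78 labor-hours

The effective private return per unit is now 6.7 × 1.89 / 8 = 1.5829 > 1, so every player's dominant strategy flips to full contribution.
So the Nash equilibrium is full contribution by all 8; the group earns 6.7 × 1.89 × 152 = 1924.78.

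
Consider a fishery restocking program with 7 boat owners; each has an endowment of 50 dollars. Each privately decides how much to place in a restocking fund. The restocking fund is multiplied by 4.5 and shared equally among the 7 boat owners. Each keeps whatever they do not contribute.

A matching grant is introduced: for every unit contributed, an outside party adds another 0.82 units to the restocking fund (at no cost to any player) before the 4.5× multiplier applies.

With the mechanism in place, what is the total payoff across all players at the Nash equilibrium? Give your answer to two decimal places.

The effective private return per unit is now 4.5 × 1.82 / 7 = 1.1700 > 1, so every player's dominant strategy flips to full contribution.
At the Nash equilibrium everyone contributes 50. Group total payoff = 4.5 × 1.82 × 350 = 2866.50.

2866.50 dollars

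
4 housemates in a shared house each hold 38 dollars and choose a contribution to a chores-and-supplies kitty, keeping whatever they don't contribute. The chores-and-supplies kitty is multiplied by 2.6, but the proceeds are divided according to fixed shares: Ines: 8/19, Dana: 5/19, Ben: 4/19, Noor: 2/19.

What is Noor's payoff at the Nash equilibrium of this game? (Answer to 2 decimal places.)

48.40 dollars

For player j, contributing a unit is worthwhile iff 2.6 × (j's share) ≥ 1, i.e. iff j's share is at least 0.3846.
The only share above 0.3846 is Ines's 8/19, contributing 38; the remaining 3 contribute 0. Total contributed: 38.
Noor keeps 38 and receives 2.6 × 38 × 2/19 = 10.40 from the chores-and-supplies kitty, for a payoff of 48.40.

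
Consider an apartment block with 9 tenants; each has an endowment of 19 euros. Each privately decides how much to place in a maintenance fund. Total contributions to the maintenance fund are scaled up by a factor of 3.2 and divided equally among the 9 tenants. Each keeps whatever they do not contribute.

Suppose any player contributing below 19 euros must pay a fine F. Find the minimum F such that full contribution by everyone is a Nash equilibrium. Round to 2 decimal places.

Given the others contribute fully, the best deviation is to contribute 0 (any partial contribution still incurs the fine and gives up units whose private return 0.3556 is below 1).
Deviating from 19 to 0 saves 19 euros but forfeits the deviator's share of the drop in the maintenance fund: 3.2/9 × 19 = 6.76.
So the deviation gain is 19 − 6.76 = 12.24, and the fine must be at least 12.24 euros to wipe it out.

12.24 euros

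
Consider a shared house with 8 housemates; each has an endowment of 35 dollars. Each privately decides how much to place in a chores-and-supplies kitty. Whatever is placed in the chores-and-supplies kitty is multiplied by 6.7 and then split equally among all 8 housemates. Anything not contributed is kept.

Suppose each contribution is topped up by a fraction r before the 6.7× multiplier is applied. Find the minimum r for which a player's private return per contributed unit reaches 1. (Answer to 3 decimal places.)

0.194

With matching at rate r, one contributed unit becomes (1 + r) in the chores-and-supplies kitty and returns 6.7 × (1 + r) / 8 to the contributor.
Setting this equal to 1: 1 + r = 8/6.7 = 1.1940.
So the minimum matching rate is r = 1.1940 − 1 = 0.194.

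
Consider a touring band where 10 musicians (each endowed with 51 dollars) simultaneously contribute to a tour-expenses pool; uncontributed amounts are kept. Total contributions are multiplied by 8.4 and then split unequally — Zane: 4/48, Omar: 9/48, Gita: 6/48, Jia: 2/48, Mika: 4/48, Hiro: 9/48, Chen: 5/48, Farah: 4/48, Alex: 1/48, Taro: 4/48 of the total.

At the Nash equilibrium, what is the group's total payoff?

For player j, contributing a unit is worthwhile iff 8.4 × (j's share) ≥ 1, i.e. iff j's share is at least 0.1190.
Omar, Gita and Hiro are above the threshold, contributing 51 each; the remaining 7 contribute 0. Total contributed: 153.
The tour-expenses pool pays out 8.4 × 153 = 1285.20 in total (split across the unequal shares, but the aggregate is all that matters for the group sum).
The 7 free-riders keep 51 each, adding 357. Group total = 357 + 1285.20 = 1642.20.

1642.20 dollars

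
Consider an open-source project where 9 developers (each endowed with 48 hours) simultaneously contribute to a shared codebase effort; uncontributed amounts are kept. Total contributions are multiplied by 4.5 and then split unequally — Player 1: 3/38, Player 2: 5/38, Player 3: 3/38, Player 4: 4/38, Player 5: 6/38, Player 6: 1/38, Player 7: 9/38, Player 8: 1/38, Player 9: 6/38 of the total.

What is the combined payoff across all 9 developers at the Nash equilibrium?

Player j's private return per contributed unit is 4.5 × (j's share). Contributing is weakly dominant for j when that share is at least 1/4.5 = 0.2222, and contributing 0 is dominant otherwise.
The only share above 0.2222 is Player 7's 9/38, contributing 48; the remaining 8 contribute 0. Total contributed: 48.
The shared codebase effort pays out 4.5 × 48 = 216.00 in total (split across the unequal shares, but the aggregate is all that matters for the group sum).
The 8 free-riders keep 48 each, adding 384. Group total = 384 + 216.00 = 600.00.

600.00 hours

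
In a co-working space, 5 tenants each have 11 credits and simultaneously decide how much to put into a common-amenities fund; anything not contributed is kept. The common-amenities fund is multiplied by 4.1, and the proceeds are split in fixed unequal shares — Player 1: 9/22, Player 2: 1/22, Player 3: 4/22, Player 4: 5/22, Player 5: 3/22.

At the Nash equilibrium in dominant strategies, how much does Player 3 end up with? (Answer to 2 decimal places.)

Player j's private return per contributed unit is 4.1 × (j's share). Contributing is weakly dominant for j when that share is at least 1/4.1 = 0.2439, and contributing 0 is dominant otherwise.
The only share above 0.2439 is Player 1's 9/22, contributing 11; the remaining 4 contribute 0. Total contributed: 11.
Player 3 keeps 11 and receives 4.1 × 11 × 4/22 = 8.20 from the common-amenities fund, for a payoff of 19.20.

19.20 credits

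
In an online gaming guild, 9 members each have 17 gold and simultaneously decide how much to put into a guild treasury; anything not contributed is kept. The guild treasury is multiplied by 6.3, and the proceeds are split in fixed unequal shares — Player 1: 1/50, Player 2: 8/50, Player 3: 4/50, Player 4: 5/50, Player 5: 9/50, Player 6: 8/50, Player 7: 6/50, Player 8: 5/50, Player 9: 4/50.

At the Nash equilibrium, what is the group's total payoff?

423.30 gold

Each unit j contributes comes back to j as 6.3 × (j's share), so j prefers to contribute only if that share exceeds 1/6.3 = 0.1587; otherwise keeping the unit dominates.
Player 2, Player 5 and Player 6 are above the threshold, contributing 17 each; the remaining 6 contribute 0. Total contributed: 51.
The guild treasury pays out 6.3 × 51 = 321.30 in total (split across the unequal shares, but the aggregate is all that matters for the group sum).
The 6 free-riders keep 17 each, adding 102. Group total = 102 + 321.30 = 423.30.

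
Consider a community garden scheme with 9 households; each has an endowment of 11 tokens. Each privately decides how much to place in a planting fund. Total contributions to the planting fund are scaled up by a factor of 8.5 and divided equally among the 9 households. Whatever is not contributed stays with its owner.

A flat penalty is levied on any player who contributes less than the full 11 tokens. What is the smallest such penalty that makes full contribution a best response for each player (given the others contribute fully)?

Given the others contribute fully, the best deviation is to contribute 0 (any partial contribution still incurs the fine and gives up units whose private return 0.9444 is below 1).
Deviating from 11 to 0 saves 11 tokens but forfeits the deviator's share of the drop in the planting fund: 8.5/9 × 11 = 10.39.
So the deviation gain is 11 − 10.39 = 0.61, and the fine must be at least 0.61 tokens to wipe it out.

0.61 tokens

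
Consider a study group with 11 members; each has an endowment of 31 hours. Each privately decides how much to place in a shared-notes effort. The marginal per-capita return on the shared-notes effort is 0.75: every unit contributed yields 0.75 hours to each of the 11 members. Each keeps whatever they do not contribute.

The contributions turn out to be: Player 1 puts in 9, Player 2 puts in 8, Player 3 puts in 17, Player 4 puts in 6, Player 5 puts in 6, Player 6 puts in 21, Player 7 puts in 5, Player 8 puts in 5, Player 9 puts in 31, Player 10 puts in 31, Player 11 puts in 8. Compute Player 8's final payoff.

136.25 hours

Total contributed: 9 + 8 + 17 + 6 + 6 + 21 + 5 + 5 + 31 + 31 + 8 = 147.
Each receives 0.75 × 147 = 110.25 from the shared-notes effort.
Player 8 keeps 31 − 5 = 26, so Player 8's payoff is 26 + 110.25 = 136.25.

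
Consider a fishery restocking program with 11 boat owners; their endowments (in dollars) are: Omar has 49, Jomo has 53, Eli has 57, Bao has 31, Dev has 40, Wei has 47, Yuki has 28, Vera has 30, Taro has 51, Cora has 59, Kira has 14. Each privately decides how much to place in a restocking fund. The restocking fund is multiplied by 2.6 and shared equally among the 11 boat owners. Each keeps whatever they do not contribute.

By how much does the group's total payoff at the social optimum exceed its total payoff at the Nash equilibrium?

734.40 dollars

The private return per contributed unit is 2.6/11 = 0.2364 < 1 for every player regardless of endowment, so the Nash equilibrium is zero contribution and the group total is Σ E_j = 49 + 53 + 57 + 31 + 40 + 47 + 28 + 30 + 51 + 59 + 14 = 459.
Each contributed unit returns 2.600 to the group, so the social optimum is full contribution by everyone: group total = 2.600 × 459 = 1193.40.
Efficiency loss = (2.600 − 1) × 459 = 734.40.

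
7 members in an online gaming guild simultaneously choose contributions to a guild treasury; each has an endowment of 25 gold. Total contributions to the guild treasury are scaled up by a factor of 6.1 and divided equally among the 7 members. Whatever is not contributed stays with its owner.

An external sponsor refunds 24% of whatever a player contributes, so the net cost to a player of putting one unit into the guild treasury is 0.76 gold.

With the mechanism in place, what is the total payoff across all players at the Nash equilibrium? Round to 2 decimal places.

1109.50 gold

The effective private return per unit is now (6.1/7) / 0.76 = 1.1466 > 1, so every player's dominant strategy flips to full contribution.
So the Nash equilibrium is full contribution by all 7; the group earns 7 × (25 × 0.24 + 6.1 × 25) = 1109.50.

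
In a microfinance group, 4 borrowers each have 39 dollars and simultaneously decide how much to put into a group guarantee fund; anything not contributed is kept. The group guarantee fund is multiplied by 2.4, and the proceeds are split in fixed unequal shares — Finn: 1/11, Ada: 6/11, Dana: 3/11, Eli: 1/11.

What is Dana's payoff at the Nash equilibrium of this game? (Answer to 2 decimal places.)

64.53 dollars

Player j's private return per contributed unit is 2.4 × (j's share). Contributing is weakly dominant for j when that share is at least 1/2.4 = 0.4167, and contributing 0 is dominant otherwise.
Only Ada (6/11) clears that bar, contributing 39; the remaining 3 contribute 0. Total contributed: 39.
Dana keeps 39 and receives 2.4 × 39 × 3/11 = 25.53 from the group guarantee fund, for a payoff of 64.53.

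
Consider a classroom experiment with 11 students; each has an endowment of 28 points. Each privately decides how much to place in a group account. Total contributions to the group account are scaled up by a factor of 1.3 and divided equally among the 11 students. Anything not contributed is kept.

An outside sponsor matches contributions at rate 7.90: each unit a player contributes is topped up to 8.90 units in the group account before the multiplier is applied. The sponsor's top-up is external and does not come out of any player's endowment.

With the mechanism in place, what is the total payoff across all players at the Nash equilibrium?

With the mechanism, a contributed unit returns 1.3 × 8.90 / 11 = 1.0518 per unit of net cost to the contributor — now above 1 — so contributing fully is weakly dominant for every player.
So the Nash equilibrium is full contribution by all 11; the group earns 1.3 × 8.90 × 308 = 3563.56.

3563.56 points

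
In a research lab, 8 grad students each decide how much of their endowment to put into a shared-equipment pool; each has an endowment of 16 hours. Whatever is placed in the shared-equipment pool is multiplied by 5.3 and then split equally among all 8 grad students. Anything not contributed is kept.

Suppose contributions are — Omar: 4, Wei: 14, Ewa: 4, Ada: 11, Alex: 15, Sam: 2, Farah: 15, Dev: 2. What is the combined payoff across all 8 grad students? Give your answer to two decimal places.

Total contributed: 4 + 14 + 4 + 11 + 15 + 2 + 15 + 2 = 67; total kept: 8 × 16 − 67 = 61.
The shared-equipment pool pays out 5.3 × 67 = 355.10 in aggregate.
Group total = 61 + 355.10 = 416.10.

416.10 hours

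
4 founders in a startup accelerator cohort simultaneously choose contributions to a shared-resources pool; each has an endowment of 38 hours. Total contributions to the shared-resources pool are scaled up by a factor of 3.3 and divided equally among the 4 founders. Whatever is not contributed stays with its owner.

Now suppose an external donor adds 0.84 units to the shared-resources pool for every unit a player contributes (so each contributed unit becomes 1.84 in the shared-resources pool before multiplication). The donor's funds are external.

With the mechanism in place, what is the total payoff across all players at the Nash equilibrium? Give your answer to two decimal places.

Under the mechanism each unit contributed yields 3.3 × 1.84 / 4 = 1.5180 back to its contributor per unit of net cost, which exceeds 1, making full contribution the dominant choice for everyone.
So the Nash equilibrium is full contribution by all 4; the group earns 3.3 × 1.84 × 152 = 922.94.

922.94 hours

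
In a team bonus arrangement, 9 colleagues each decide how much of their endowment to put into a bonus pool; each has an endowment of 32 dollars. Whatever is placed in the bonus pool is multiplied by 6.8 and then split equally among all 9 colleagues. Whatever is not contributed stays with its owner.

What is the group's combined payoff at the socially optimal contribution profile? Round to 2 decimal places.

Each contributed unit returns 6.800 to the group as a whole (0.7556 to each of 9 players), which exceeds 1, so the social optimum is full contribution: group total = 6.800 × 288 = 1958.40.

1958.40 dollars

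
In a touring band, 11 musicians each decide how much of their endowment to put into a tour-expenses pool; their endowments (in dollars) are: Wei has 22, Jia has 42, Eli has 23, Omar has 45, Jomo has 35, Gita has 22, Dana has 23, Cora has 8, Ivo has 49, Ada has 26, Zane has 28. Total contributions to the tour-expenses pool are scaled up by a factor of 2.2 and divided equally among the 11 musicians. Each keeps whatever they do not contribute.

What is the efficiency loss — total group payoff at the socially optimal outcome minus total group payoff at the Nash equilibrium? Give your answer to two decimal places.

387.60 dollars

The private return per contributed unit is 2.2/11 = 0.2000 < 1 for every player regardless of endowment, so the Nash equilibrium is zero contribution and the group total is Σ E_j = 22 + 42 + 23 + 45 + 35 + 22 + 23 + 8 + 49 + 26 + 28 = 323.
Each contributed unit returns 2.200 to the group, so the social optimum is full contribution by everyone: group total = 2.200 × 323 = 710.60.
Efficiency loss = (2.200 − 1) × 323 = 387.60.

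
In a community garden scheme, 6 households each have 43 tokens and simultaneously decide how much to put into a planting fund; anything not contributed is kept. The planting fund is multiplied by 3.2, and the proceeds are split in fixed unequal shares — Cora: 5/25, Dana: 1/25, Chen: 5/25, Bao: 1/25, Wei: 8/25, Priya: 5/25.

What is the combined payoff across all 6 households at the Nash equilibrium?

352.60 tokens

A player with share s gets back 3.2·s per unit contributed, so full contribution is dominant for anyone with s > 1/3.2 = 0.3125 and zero contribution is dominant for anyone below.
Wei alone (share 8/25) is above the threshold, contributing 43; the remaining 5 contribute 0. Total contributed: 43.
The planting fund pays out 3.2 × 43 = 137.60 in total (split across the unequal shares, but the aggregate is all that matters for the group sum).
The 5 free-riders keep 43 each, adding 215. Group total = 215 + 137.60 = 352.60.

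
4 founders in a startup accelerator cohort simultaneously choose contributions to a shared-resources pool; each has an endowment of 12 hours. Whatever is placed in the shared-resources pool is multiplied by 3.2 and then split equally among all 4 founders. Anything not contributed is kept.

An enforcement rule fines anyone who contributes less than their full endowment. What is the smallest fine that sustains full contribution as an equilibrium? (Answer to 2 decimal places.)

2.40 hours

Given the others contribute fully, the best deviation is to contribute 0 (any partial contribution still incurs the fine and gives up units whose private return 0.8000 is below 1).
Deviating from 12 to 0 saves 12 hours but forfeits the deviator's share of the drop in the shared-resources pool: 3.2/4 × 12 = 9.60.
So the deviation gain is 12 − 9.60 = 2.40, and the fine must be at least 2.40 hours to wipe it out.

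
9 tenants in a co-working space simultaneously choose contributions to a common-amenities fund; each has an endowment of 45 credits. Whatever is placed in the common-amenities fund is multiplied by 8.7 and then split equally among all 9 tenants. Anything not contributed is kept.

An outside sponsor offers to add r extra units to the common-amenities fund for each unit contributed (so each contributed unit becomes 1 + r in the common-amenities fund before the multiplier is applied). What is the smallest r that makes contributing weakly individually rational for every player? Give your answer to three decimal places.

With matching at rate r, one contributed unit becomes (1 + r) in the common-amenities fund and returns 8.7 × (1 + r) / 9 to the contributor.
Setting this equal to 1: 1 + r = 9/8.7 = 1.0345.
So the minimum matching rate is r = 1.0345 − 1 = 0.034.

0.034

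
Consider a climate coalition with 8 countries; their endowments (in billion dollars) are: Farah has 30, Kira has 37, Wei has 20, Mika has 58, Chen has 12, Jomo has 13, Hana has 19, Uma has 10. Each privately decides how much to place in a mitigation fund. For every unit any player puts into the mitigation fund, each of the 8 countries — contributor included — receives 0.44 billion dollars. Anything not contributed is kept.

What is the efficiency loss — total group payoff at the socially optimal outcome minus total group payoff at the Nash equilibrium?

The private return per contributed unit is 0.44 < 1 for everyone, so the Nash equilibrium is zero contribution and the group total is Σ E_j = 30 + 37 + 20 + 58 + 12 + 13 + 19 + 10 = 199.
Each contributed unit returns 3.520 to the group, so the social optimum is full contribution by everyone: group total = 3.520 × 199 = 700.48.
Efficiency loss = (3.520 − 1) × 199 = 501.48.

501.48 billion dollars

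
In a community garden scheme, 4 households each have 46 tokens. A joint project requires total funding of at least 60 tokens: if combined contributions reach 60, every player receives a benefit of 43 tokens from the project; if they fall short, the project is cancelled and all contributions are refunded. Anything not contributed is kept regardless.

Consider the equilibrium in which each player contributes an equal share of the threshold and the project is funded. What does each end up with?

74 tokens

Equal share of the threshold: 60/4 = 15.
At this profile no one gains by cutting their contribution: any cut drops the total below 60, the project is cancelled, contributions are refunded, and the deviator ends with 46, which is less than 46 − 15 + 43 = 74. Contributing more than 15 just wastes the excess. So contributing exactly 15 is a best response.
Each player's payoff: 46 − 15 + 43 = 74.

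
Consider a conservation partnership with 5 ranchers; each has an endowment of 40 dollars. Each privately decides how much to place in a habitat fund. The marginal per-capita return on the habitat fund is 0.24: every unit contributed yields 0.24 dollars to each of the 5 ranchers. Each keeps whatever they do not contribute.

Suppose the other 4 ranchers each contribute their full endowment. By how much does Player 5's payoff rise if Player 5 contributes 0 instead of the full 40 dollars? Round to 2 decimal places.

30.40 dollars

Switching from a contribution of 40 to 0 lets Player 5 keep an extra 40 dollars, but lowers the habitat fund by 40, which costs Player 5 their own share of that drop: 0.24 × 40 = 9.60.
Net gain = 40 − 9.60 = 30.40. The private return per contributed unit (0.24) is below 1, so free-riding is indeed the best response regardless of what the others do.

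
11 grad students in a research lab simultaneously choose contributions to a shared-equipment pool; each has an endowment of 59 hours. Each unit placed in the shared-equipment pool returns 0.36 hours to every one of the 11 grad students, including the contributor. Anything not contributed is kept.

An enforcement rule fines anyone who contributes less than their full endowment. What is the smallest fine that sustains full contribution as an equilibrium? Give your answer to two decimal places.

37.76 hours

Given the others contribute fully, the best deviation is to contribute 0 (any partial contribution still incurs the fine and gives up units whose private return 0.36 is below 1).
Deviating from 59 to 0 saves 59 hours but forfeits the deviator's share of the drop in the shared-equipment pool: 0.36 × 59 = 21.24.
So the deviation gain is 59 − 21.24 = 37.76, and the fine must be at least 37.76 hours to wipe it out.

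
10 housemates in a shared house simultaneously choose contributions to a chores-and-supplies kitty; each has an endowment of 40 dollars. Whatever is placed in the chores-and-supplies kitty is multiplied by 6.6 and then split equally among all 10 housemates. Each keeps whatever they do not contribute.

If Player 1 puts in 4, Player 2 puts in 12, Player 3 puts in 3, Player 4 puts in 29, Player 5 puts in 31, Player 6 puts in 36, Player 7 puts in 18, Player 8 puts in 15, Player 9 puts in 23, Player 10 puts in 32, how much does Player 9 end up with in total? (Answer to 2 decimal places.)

Total contributed: 4 + 12 + 3 + 29 + 31 + 36 + 18 + 15 + 23 + 32 = 203.
Each receives 6.6 × 203 / 10 = 133.98 from the chores-and-supplies kitty.
Player 9 keeps 40 − 23 = 17, so Player 9's payoff is 17 + 133.98 = 150.98.

150.98 dollars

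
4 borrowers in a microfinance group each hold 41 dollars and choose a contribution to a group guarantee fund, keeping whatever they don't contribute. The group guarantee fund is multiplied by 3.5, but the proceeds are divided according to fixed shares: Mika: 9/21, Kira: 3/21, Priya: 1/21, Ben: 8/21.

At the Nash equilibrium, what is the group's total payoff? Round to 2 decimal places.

369.00 dollars

Each unit j contributes comes back to j as 3.5 × (j's share), so j prefers to contribute only if that share exceeds 1/3.5 = 0.2857; otherwise keeping the unit dominates.
Mika and Ben are above the threshold, contributing 41 each; the remaining 2 contribute 0. Total contributed: 82.
The group guarantee fund pays out 3.5 × 82 = 287.00 in total (split across the unequal shares, but the aggregate is all that matters for the group sum).
The 2 free-riders keep 41 each, adding 82. Group total = 82 + 287.00 = 369.00.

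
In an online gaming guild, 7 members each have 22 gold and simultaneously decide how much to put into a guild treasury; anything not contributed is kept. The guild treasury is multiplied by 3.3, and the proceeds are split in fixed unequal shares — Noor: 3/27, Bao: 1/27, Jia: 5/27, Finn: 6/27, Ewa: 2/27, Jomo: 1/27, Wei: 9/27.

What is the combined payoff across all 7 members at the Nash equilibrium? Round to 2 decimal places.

204.60 gold

For player j, contributing a unit is worthwhile iff 3.3 × (j's share) ≥ 1, i.e. iff j's share is at least 0.3030.
Only Wei (9/27) clears that bar, contributing 22; the remaining 6 contribute 0. Total contributed: 22.
The guild treasury pays out 3.3 × 22 = 72.60 in total (split across the unequal shares, but the aggregate is all that matters for the group sum).
The 6 free-riders keep 22 each, adding 132. Group total = 132 + 72.60 = 204.60.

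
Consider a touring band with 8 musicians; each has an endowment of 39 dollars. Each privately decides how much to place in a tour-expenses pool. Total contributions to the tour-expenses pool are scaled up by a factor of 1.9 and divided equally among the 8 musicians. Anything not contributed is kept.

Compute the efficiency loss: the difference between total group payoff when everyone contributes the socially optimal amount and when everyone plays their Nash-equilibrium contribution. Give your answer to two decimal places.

Each contributed unit returns 1.9/8 = 0.2375 to its contributor — below 1 — so contributing 0 is dominant for every player. At the Nash equilibrium everyone keeps their 39, and the group total is 8 × 39 = 312.
Each contributed unit returns 1.900 to the group as a whole (0.2375 to each of 8 players), which exceeds 1, so the social optimum is full contribution: group total = 1.900 × 312 = 592.80.
Efficiency loss = 592.80 − 312 = 280.80.

280.80 dollars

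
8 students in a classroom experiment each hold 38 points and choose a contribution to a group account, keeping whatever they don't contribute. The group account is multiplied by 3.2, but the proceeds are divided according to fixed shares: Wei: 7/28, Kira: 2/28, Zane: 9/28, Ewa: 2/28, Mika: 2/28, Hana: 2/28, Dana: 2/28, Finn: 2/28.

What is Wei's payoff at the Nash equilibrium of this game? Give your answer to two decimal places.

68.40 points

A player with share s gets back 3.2·s per unit contributed, so full contribution is dominant for anyone with s > 1/3.2 = 0.3125 and zero contribution is dominant for anyone below.
The only share above 0.3125 is Zane's 9/28, contributing 38; the remaining 7 contribute 0. Total contributed: 38.
Wei keeps 38 and receives 3.2 × 38 × 7/28 = 30.40 from the group account, for a payoff of 68.40.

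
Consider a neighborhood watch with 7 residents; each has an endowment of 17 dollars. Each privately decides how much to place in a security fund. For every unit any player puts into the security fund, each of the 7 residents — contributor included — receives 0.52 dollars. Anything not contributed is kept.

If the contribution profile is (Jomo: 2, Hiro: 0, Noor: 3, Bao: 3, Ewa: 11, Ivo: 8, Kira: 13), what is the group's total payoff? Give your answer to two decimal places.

Total contributed: 2 + 0 + 3 + 3 + 11 + 8 + 13 = 40; total kept: 7 × 17 − 40 = 79.
The security fund pays out 0.52 × 7 × 40 = 145.60 in aggregate.
Group total = 79 + 145.60 = 224.60.

224.60 dollars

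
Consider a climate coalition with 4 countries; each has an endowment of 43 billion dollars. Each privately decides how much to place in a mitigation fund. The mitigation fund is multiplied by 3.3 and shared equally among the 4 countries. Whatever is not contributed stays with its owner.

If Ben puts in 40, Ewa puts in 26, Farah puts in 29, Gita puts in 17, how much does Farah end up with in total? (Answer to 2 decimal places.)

Total contributed: 40 + 26 + 29 + 17 = 112.
Each receives 3.3 × 112 / 4 = 92.40 from the mitigation fund.
Farah keeps 43 − 29 = 14, so Farah's payoff is 14 + 92.40 = 106.40.

106.40 billion dollars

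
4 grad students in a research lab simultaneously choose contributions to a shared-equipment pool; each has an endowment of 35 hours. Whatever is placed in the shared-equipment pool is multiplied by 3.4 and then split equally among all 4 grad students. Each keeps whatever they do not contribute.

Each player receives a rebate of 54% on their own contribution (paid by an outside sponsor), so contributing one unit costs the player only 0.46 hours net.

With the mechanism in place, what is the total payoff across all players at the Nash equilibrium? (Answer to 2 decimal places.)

Under the mechanism each unit contributed yields (3.4/4) / 0.46 = 1.8478 back to its contributor per unit of net cost, which exceeds 1, making full contribution the dominant choice for everyone.
So the Nash equilibrium is full contribution by all 4; the group earns 4 × (35 × 0.54 + 3.4 × 35) = 551.60.

551.60 hours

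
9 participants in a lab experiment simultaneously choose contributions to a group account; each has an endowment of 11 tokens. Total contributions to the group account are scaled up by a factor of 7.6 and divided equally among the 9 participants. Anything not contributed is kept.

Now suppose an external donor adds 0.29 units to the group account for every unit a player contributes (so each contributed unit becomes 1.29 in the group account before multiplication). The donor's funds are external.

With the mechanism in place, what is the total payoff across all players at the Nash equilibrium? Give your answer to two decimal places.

970.60 tokens

With the mechanism, a contributed unit returns 7.6 × 1.29 / 9 = 1.0893 per unit of net cost to the contributor — now above 1 — so contributing fully is weakly dominant for every player.
At the Nash equilibrium everyone contributes 11. Group total payoff = 7.6 × 1.29 × 99 = 970.60.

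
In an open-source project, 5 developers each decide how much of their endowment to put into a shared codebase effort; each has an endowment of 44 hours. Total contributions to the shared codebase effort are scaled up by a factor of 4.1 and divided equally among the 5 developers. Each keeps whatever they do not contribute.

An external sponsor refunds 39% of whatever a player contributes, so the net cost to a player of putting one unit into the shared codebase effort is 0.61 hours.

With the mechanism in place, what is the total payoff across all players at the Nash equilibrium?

Under the mechanism each unit contributed yields (4.1/5) / 0.61 = 1.3443 back to its contributor per unit of net cost, which exceeds 1, making full contribution the dominant choice for everyone.
So the Nash equilibrium is full contribution by all 5; the group earns 5 × (44 × 0.39 + 4.1 × 44) = 987.80.

987.80 hours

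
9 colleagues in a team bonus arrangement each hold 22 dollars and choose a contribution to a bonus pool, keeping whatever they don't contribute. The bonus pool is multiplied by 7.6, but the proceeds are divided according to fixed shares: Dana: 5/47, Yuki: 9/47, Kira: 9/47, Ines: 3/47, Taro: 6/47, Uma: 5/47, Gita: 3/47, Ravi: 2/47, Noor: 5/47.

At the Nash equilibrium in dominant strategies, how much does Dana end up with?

57.57 dollars

For player j, contributing a unit is worthwhile iff 7.6 × (j's share) ≥ 1, i.e. iff j's share is at least 0.1316.
Yuki and Kira clear that bar, contributing 22 each; the remaining 7 contribute 0. Total contributed: 44.
Dana keeps 22 and receives 7.6 × 44 × 5/47 = 35.57 from the bonus pool, for a payoff of 57.57.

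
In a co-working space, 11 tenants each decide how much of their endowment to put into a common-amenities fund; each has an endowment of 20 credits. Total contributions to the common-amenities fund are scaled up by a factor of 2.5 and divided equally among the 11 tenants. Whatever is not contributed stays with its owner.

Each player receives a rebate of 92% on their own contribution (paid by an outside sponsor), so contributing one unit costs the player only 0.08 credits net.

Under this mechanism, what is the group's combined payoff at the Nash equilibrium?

752.40 credits

Under the mechanism each unit contributed yields (2.5/11) / 0.08 = 2.8409 back to its contributor per unit of net cost, which exceeds 1, making full contribution the dominant choice for everyone.
So the Nash equilibrium is full contribution by all 11; the group earns 11 × (20 × 0.92 + 2.5 × 20) = 752.40.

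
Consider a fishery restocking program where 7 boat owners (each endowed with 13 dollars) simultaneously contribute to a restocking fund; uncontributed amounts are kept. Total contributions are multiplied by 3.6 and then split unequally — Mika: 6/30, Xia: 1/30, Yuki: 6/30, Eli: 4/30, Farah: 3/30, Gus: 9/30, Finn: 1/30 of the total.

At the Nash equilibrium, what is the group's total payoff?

124.80 dollars

Each unit j contributes comes back to j as 3.6 × (j's share), so j prefers to contribute only if that share exceeds 1/3.6 = 0.2778; otherwise keeping the unit dominates.
Only Gus (9/30) clears that bar, contributing 13; the remaining 6 contribute 0. Total contributed: 13.
The restocking fund pays out 3.6 × 13 = 46.80 in total (split across the unequal shares, but the aggregate is all that matters for the group sum).
The 6 free-riders keep 13 each, adding 78. Group total = 78 + 46.80 = 124.80.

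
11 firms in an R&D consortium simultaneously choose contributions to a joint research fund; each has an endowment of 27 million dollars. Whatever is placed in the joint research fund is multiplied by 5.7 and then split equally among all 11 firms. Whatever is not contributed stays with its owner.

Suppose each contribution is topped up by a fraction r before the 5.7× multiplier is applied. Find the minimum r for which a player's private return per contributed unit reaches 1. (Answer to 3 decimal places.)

With matching at rate r, one contributed unit becomes (1 + r) in the joint research fund and returns 5.7 × (1 + r) / 11 to the contributor.
Setting this equal to 1: 1 + r = 11/5.7 = 1.9298.
So the minimum matching rate is r = 1.9298 − 1 = 0.930.

0.930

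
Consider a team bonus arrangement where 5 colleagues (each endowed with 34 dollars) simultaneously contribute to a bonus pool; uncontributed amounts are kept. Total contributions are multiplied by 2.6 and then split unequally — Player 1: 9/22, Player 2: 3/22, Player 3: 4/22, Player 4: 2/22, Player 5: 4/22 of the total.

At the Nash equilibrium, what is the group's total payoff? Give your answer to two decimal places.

For player j, contributing a unit is worthwhile iff 2.6 × (j's share) ≥ 1, i.e. iff j's share is at least 0.3846.
Only Player 1 (9/22) clears that bar, contributing 34; the remaining 4 contribute 0. Total contributed: 34.
The bonus pool pays out 2.6 × 34 = 88.40 in total (split across the unequal shares, but the aggregate is all that matters for the group sum).
The 4 free-riders keep 34 each, adding 136. Group total = 136 + 88.40 = 224.40.

224.40 dollars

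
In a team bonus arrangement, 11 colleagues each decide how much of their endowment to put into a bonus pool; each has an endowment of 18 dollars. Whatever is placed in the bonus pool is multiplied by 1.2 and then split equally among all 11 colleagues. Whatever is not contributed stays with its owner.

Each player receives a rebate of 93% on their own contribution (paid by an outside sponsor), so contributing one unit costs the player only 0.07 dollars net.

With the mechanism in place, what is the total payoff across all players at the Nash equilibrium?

421.74 dollars

Under the mechanism each unit contributed yields (1.2/11) / 0.07 = 1.5584 back to its contributor per unit of net cost, which exceeds 1, making full contribution the dominant choice for everyone.
At the Nash equilibrium everyone contributes 18. Group total payoff = 11 × (18 × 0.93 + 1.2 × 18) = 421.74.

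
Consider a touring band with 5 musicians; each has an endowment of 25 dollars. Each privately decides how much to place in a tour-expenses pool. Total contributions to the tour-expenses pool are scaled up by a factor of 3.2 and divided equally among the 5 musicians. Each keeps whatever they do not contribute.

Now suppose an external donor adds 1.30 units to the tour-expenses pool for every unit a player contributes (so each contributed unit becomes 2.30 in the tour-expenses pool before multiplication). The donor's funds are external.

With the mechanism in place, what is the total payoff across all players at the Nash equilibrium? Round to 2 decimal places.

920.00 dollars

With the mechanism, a contributed unit returns 3.2 × 2.30 / 5 = 1.4720 per unit of net cost to the contributor — now above 1 — so contributing fully is weakly dominant for every player.
So the Nash equilibrium is full contribution by all 5; the group earns 3.2 × 2.30 × 125 = 920.00.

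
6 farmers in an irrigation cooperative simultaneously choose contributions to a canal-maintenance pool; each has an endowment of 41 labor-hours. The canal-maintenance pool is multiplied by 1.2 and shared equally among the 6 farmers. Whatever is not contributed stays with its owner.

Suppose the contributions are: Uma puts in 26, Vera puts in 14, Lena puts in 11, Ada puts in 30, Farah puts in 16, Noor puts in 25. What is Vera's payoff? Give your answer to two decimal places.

Total contributed: 26 + 14 + 11 + 30 + 16 + 25 = 122.
Each receives 1.2 × 122 / 6 = 24.40 from the canal-maintenance pool.
Vera keeps 41 − 14 = 27, so Vera's payoff is 27 + 24.40 = 51.40.

51.40 labor-hours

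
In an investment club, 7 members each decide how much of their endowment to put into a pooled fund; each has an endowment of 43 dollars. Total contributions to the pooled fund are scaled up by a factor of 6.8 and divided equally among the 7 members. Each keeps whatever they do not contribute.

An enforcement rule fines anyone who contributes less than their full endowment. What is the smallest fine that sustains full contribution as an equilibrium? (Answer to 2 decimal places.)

1.23 dollars

Given the others contribute fully, the best deviation is to contribute 0 (any partial contribution still incurs the fine and gives up units whose private return 0.9714 is below 1).
Deviating from 43 to 0 saves 43 dollars but forfeits the deviator's share of the drop in the pooled fund: 6.8/7 × 43 = 41.77.
So the deviation gain is 43 − 41.77 = 1.23, and the fine must be at least 1.23 dollars to wipe it out.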